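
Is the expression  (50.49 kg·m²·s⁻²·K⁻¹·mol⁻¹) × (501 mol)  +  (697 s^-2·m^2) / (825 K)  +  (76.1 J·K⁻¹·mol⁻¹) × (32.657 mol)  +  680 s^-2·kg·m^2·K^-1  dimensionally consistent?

Work out the base dimensions of each:
  (50.49 kg·m²·s⁻²·K⁻¹·mol⁻¹) × (501 mol):  [kg·m²·s⁻²·K⁻¹·mol⁻¹] · [mol] = kg·m²·s⁻²·K⁻¹
  (697 s^-2·m^2) / (825 K):  [m²·s⁻²] / [K] = m²·s⁻²·K⁻¹
  (76.1 J·K⁻¹·mol⁻¹) × (32.657 mol):  [kg·m²·s⁻²·K⁻¹·mol⁻¹] · [mol] = kg·m²·s⁻²·K⁻¹
  680 s^-2·kg·m^2·K^-1:  kg·m²·s⁻²·K⁻¹
The terms do not share a single dimension (kg·m²·s⁻²·K⁻¹ vs m²·s⁻²·K⁻¹).

No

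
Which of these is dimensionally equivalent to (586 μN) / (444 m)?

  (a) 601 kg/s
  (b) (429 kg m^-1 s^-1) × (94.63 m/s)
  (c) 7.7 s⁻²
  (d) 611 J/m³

Reference: [kg·m·s⁻²] / [m] = kg·s⁻².
Each option:
  (a) kg·s⁻¹
  (b) [kg·m⁻¹·s⁻¹] · [m·s⁻¹] = kg·s⁻²  ← same
  (c) s⁻²
  (d) J·m⁻³ = N·m·m⁻³ = kg·m⁻¹·s⁻²
Only (b) matches kg·s⁻².

(b)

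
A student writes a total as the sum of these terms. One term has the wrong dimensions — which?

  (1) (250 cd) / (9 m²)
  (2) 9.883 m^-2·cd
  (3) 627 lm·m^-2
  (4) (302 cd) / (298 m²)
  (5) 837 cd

Work out the base dimensions of each:
  (1) [cd] / [m²] = m⁻²·cd
  (2) cd·m⁻² = m⁻²·cd
  (3) lm·m⁻² = cd·m⁻² = m⁻²·cd
  (4) [cd] / [m²] = m⁻²·cd
  (5) cd
All reduce to m⁻²·cd except (5), which is cd.

(5)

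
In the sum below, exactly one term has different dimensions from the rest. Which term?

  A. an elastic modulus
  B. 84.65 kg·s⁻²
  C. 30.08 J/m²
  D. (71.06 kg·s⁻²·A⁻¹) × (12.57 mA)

Work out the base dimensions of each:
  A. [elastic modulus] = kg·m⁻¹·s⁻²
  B. kg·s⁻²
  C. J·m⁻² = N·m·m⁻² = kg·s⁻²
  D. [kg·s⁻²·A⁻¹] · [A] = kg·s⁻²
All reduce to kg·s⁻² except A., which is kg·m⁻¹·s⁻².

A.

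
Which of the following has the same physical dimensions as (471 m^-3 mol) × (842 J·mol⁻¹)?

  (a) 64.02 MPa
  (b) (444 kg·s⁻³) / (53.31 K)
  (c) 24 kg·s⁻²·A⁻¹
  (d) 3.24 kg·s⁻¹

(a)

Reference: [m⁻³·mol] · [kg·m²·s⁻²·mol⁻¹] = kg·m⁻¹·s⁻².
Each option:
  (a) Pa = N·m⁻² = kg·m⁻¹·s⁻²  ← same
  (b) [kg·s⁻³] / [K] = kg·s⁻³·K⁻¹
  (c) kg·s⁻²·A⁻¹
  (d) kg·s⁻¹
Only (a) matches kg·m⁻¹·s⁻².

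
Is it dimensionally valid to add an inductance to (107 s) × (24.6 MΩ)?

Yes

Reduce each to base SI dimensions:
  an inductance:  [inductance] = kg·m²·s⁻²·A⁻²
  (107 s) × (24.6 MΩ):  [s] · [kg·m²·s⁻³·A⁻²] = kg·m²·s⁻²·A⁻²
Both are kg·m²·s⁻²·A⁻², so they have the same dimensions and can be added.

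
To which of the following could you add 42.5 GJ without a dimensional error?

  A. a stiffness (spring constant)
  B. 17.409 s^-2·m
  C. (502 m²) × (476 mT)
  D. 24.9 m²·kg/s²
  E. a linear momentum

Reference: J = N·m = kg·m²·s⁻².
Each option:
  A. [stiffness (spring constant)] = kg·s⁻²
  B. m·s⁻²
  C. [m²] · [kg·s⁻²·A⁻¹] = kg·m²·s⁻²·A⁻¹
  D. kg·m²·s⁻²  ← same
  E. [linear momentum] = kg·m·s⁻¹
Only D. matches kg·m²·s⁻².

D.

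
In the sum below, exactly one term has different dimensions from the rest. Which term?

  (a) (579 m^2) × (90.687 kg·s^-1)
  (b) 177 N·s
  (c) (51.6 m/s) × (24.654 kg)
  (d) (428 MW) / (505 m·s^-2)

(a)

Expand each in SI base units:
  (a) [m²] · [kg·s⁻¹] = kg·m²·s⁻¹
  (b) N·s = kg·m·s⁻²·s = kg·m·s⁻¹
  (c) [m·s⁻¹] · [kg] = kg·m·s⁻¹
  (d) [kg·m²·s⁻³] / [m·s⁻²] = kg·m·s⁻¹
All reduce to kg·m·s⁻¹ except (a), which is kg·m²·s⁻¹.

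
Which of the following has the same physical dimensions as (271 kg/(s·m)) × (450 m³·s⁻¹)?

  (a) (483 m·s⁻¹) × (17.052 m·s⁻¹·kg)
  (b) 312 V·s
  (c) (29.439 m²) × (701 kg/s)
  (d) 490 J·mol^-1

(a)

Reference: [kg·m⁻¹·s⁻¹] · [m³·s⁻¹] = kg·m²·s⁻².
Each option:
  (a) [m·s⁻¹] · [kg·m·s⁻¹] = kg·m²·s⁻²  ← same
  (b) V·s = J·C⁻¹·s = kg·m²·s⁻²·A⁻¹
  (c) [m²] · [kg·s⁻¹] = kg·m²·s⁻¹
  (d) J·mol⁻¹ = N·m·mol⁻¹ = kg·m²·s⁻²·mol⁻¹
Only (a) matches kg·m²·s⁻².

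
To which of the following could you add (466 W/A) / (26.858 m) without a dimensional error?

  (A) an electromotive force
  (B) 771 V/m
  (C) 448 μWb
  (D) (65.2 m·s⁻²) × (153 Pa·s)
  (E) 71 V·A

Reference: [kg·m²·s⁻³·A⁻¹] / [m] = kg·m·s⁻³·A⁻¹.
Each option:
  (A) [electromotive force] = kg·m²·s⁻³·A⁻¹
  (B) V·m⁻¹ = J·C⁻¹·m⁻¹ = kg·m·s⁻³·A⁻¹  ← same
  (C) Wb = V·s = kg·m²·s⁻²·A⁻¹
  (D) [m·s⁻²] · [kg·m⁻¹·s⁻¹] = kg·s⁻³
  (E) V·A = J·C⁻¹·A = kg·m²·s⁻³
Only (B) matches kg·m·s⁻³·A⁻¹.

(B)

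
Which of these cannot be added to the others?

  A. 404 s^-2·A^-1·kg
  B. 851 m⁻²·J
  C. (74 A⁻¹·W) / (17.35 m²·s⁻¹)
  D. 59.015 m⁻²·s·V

Dimensions:
  A. kg·s⁻²·A⁻¹
  B. J·m⁻² = N·m·m⁻² = kg·s⁻²
  C. [kg·m²·s⁻³·A⁻¹] / [m²·s⁻¹] = kg·s⁻²·A⁻¹
  D. V·s·m⁻² = J·C⁻¹·s·m⁻² = kg·s⁻²·A⁻¹
All reduce to kg·s⁻²·A⁻¹ except B., which is kg·s⁻².

B.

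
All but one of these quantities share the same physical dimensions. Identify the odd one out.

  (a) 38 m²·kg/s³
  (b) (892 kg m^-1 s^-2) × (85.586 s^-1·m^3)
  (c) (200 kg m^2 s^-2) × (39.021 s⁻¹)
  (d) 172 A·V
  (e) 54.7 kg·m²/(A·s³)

(e)

Expand each in SI base units:
  (a) kg·m²·s⁻³
  (b) [kg·m⁻¹·s⁻²] · [m³·s⁻¹] = kg·m²·s⁻³
  (c) [kg·m²·s⁻²] · [s⁻¹] = kg·m²·s⁻³
  (d) V·A = J·C⁻¹·A = kg·m²·s⁻³
  (e) kg·m²·s⁻³·A⁻¹
All reduce to kg·m²·s⁻³ except (e), which is kg·m²·s⁻³·A⁻¹.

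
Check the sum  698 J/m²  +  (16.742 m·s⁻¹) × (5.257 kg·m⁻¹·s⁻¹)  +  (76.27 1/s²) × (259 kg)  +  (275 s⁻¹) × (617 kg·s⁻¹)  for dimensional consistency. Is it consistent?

Reduce each to base SI dimensions:
  698 J/m²:  J·m⁻² = N·m·m⁻² = kg·s⁻²
  (16.742 m·s⁻¹) × (5.257 kg·m⁻¹·s⁻¹):  [m·s⁻¹] · [kg·m⁻¹·s⁻¹] = kg·s⁻²
  (76.27 1/s²) × (259 kg):  [s⁻²] · [kg] = kg·s⁻²
  (275 s⁻¹) × (617 kg·s⁻¹):  [s⁻¹] · [kg·s⁻¹] = kg·s⁻²
Every term reduces to kg·s⁻².

Yes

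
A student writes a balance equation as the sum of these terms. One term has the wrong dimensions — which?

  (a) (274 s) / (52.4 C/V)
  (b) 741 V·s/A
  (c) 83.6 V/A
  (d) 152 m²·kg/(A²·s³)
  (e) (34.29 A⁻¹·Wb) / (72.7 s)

Reduce each to base SI dimensions:
  (a) [s] / [kg⁻¹·m⁻²·s⁴·A²] = kg·m²·s⁻³·A⁻²
  (b) V·s·A⁻¹ = J·C⁻¹·s·A⁻¹ = kg·m²·s⁻²·A⁻²
  (c) V·A⁻¹ = J·C⁻¹·A⁻¹ = kg·m²·s⁻³·A⁻²
  (d) kg·m²·s⁻³·A⁻²
  (e) [kg·m²·s⁻²·A⁻²] / [s] = kg·m²·s⁻³·A⁻²
All reduce to kg·m²·s⁻³·A⁻² except (b), which is kg·m²·s⁻²·A⁻².

(b)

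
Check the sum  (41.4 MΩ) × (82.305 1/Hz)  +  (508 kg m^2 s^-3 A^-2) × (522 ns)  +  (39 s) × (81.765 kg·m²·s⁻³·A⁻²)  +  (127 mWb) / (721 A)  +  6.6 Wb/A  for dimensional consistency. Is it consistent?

Yes

Dimensions:
  (41.4 MΩ) × (82.305 1/Hz):  [kg·m²·s⁻³·A⁻²] · [s] = kg·m²·s⁻²·A⁻²
  (508 kg m^2 s^-3 A^-2) × (522 ns):  [kg·m²·s⁻³·A⁻²] · [s] = kg·m²·s⁻²·A⁻²
  (39 s) × (81.765 kg·m²·s⁻³·A⁻²):  [s] · [kg·m²·s⁻³·A⁻²] = kg·m²·s⁻²·A⁻²
  (127 mWb) / (721 A):  [kg·m²·s⁻²·A⁻¹] / [A] = kg·m²·s⁻²·A⁻²
  6.6 Wb/A:  Wb·A⁻¹ = V·s·A⁻¹ = kg·m²·s⁻²·A⁻²
Every term reduces to kg·m²·s⁻²·A⁻².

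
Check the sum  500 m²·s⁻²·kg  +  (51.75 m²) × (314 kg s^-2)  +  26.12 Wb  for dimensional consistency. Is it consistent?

No

Reduce each to base SI dimensions:
  500 m²·s⁻²·kg:  kg·m²·s⁻²
  (51.75 m²) × (314 kg s^-2):  [m²] · [kg·s⁻²] = kg·m²·s⁻²
  26.12 Wb:  Wb = V·s = kg·m²·s⁻²·A⁻¹
The terms do not share a single dimension (kg·m²·s⁻² vs kg·m²·s⁻²·A⁻¹).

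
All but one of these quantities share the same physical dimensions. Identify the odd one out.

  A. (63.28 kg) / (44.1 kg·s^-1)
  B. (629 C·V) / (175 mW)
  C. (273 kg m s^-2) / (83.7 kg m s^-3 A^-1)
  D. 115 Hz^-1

Work out the base dimensions of each:
  A. [kg] / [kg·s⁻¹] = s
  B. [kg·m²·s⁻²] / [kg·m²·s⁻³] = s
  C. [kg·m·s⁻²] / [kg·m·s⁻³·A⁻¹] = s·A
  D. Hz⁻¹ = (s⁻¹)⁻¹ = s
All reduce to s except C., which is s·A.

C.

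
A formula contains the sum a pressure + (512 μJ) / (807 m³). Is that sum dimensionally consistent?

Yes

In SI base units:
  a pressure:  [pressure] = kg·m⁻¹·s⁻²
  (512 μJ) / (807 m³):  [kg·m²·s⁻²] / [m³] = kg·m⁻¹·s⁻²
Both are kg·m⁻¹·s⁻², so they have the same dimensions and can be added.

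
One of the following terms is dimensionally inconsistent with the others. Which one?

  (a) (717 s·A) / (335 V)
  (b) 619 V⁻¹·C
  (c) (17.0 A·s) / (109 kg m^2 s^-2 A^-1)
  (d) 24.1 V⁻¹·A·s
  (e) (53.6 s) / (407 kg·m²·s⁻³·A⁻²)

(c)

Work out the base dimensions of each:
  (a) [s·A] / [kg·m²·s⁻³·A⁻¹] = kg⁻¹·m⁻²·s⁴·A²
  (b) C·V⁻¹ = s·A·(J·C⁻¹)⁻¹ = kg⁻¹·m⁻²·s⁴·A²
  (c) [s·A] / [kg·m²·s⁻²·A⁻¹] = kg⁻¹·m⁻²·s³·A²
  (d) A·s·V⁻¹ = A·s·(J·C⁻¹)⁻¹ = kg⁻¹·m⁻²·s⁴·A²
  (e) [s] / [kg·m²·s⁻³·A⁻²] = kg⁻¹·m⁻²·s⁴·A²
All reduce to kg⁻¹·m⁻²·s⁴·A² except (c), which is kg⁻¹·m⁻²·s³·A².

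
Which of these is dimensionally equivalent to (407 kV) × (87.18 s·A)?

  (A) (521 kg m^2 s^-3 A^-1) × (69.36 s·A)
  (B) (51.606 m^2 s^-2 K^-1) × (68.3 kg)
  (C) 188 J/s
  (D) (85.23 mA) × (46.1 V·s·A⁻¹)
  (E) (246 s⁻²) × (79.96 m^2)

Reference: [kg·m²·s⁻³·A⁻¹] · [s·A] = kg·m²·s⁻².
Each option:
  (A) [kg·m²·s⁻³·A⁻¹] · [s·A] = kg·m²·s⁻²  ← same
  (B) [m²·s⁻²·K⁻¹] · [kg] = kg·m²·s⁻²·K⁻¹
  (C) J·s⁻¹ = N·m·s⁻¹ = kg·m²·s⁻³
  (D) [A] · [kg·m²·s⁻²·A⁻²] = kg·m²·s⁻²·A⁻¹
  (E) [s⁻²] · [m²] = m²·s⁻²
Only (A) matches kg·m²·s⁻².

(A)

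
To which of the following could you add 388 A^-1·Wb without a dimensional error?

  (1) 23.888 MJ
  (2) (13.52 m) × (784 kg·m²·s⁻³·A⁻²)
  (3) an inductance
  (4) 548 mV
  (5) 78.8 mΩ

(3)

Reference: Wb·A⁻¹ = V·s·A⁻¹ = kg·m²·s⁻²·A⁻².
Each option:
  (1) J = N·m = kg·m²·s⁻²
  (2) [m] · [kg·m²·s⁻³·A⁻²] = kg·m³·s⁻³·A⁻²
  (3) [inductance] = kg·m²·s⁻²·A⁻²  ← same
  (4) V = J·C⁻¹ = kg·m²·s⁻³·A⁻¹
  (5) Ω = V·A⁻¹ = kg·m²·s⁻³·A⁻²
Only (3) matches kg·m²·s⁻²·A⁻².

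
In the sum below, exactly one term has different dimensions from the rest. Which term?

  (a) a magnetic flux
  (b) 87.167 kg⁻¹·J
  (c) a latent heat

Dimensions:
  (a) [magnetic flux] = kg·m²·s⁻²·A⁻¹
  (b) J·kg⁻¹ = N·m·kg⁻¹ = m²·s⁻²
  (c) [latent heat] = m²·s⁻²
All reduce to m²·s⁻² except (a), which is kg·m²·s⁻²·A⁻¹.

(a)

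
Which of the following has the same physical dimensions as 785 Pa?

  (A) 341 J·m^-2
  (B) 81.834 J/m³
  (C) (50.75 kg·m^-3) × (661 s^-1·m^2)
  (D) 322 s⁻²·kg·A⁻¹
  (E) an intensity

(B)

Reference: Pa = N·m⁻² = kg·m⁻¹·s⁻².
Each option:
  (A) J·m⁻² = N·m·m⁻² = kg·s⁻²
  (B) J·m⁻³ = N·m·m⁻³ = kg·m⁻¹·s⁻²  ← same
  (C) [kg·m⁻³] · [m²·s⁻¹] = kg·m⁻¹·s⁻¹
  (D) kg·s⁻²·A⁻¹
  (E) [intensity] = kg·s⁻³
Only (B) matches kg·m⁻¹·s⁻².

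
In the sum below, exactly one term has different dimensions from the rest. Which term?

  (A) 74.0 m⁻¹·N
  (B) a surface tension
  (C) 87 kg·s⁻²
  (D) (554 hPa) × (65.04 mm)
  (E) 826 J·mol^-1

(E)

Expand each in SI base units:
  (A) N·m⁻¹ = kg·m·s⁻²·m⁻¹ = kg·s⁻²
  (B) [surface tension] = kg·s⁻²
  (C) kg·s⁻²
  (D) [kg·m⁻¹·s⁻²] · [m] = kg·s⁻²
  (E) J·mol⁻¹ = N·m·mol⁻¹ = kg·m²·s⁻²·mol⁻¹
All reduce to kg·s⁻² except (E), which is kg·m²·s⁻²·mol⁻¹.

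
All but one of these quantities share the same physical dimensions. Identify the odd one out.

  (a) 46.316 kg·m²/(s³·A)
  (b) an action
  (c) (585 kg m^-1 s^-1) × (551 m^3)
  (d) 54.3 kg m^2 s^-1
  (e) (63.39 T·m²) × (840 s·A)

Expand each in SI base units:
  (a) kg·m²·s⁻³·A⁻¹
  (b) [action] = kg·m²·s⁻¹
  (c) [kg·m⁻¹·s⁻¹] · [m³] = kg·m²·s⁻¹
  (d) kg·m²·s⁻¹
  (e) [kg·m²·s⁻²·A⁻¹] · [s·A] = kg·m²·s⁻¹
All reduce to kg·m²·s⁻¹ except (a), which is kg·m²·s⁻³·A⁻¹.

(a)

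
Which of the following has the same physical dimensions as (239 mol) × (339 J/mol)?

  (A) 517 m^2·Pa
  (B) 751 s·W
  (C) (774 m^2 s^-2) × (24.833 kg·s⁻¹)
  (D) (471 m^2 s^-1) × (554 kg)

(B)

Reference: [mol] · [kg·m²·s⁻²·mol⁻¹] = kg·m²·s⁻².
Each option:
  (A) Pa·m² = N·m⁻²·m² = kg·m·s⁻²
  (B) W·s = J·s⁻¹·s = kg·m²·s⁻²  ← same
  (C) [m²·s⁻²] · [kg·s⁻¹] = kg·m²·s⁻³
  (D) [m²·s⁻¹] · [kg] = kg·m²·s⁻¹
Only (B) matches kg·m²·s⁻².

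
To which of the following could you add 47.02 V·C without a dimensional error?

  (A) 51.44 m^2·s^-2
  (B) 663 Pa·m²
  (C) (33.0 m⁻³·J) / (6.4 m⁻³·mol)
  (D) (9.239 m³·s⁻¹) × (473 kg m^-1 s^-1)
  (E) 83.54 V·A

Reference: C·V = s·A·J·C⁻¹ = kg·m²·s⁻².
Each option:
  (A) m²·s⁻²
  (B) Pa·m² = N·m⁻²·m² = kg·m·s⁻²
  (C) [kg·m⁻¹·s⁻²] / [m⁻³·mol] = kg·m²·s⁻²·mol⁻¹
  (D) [m³·s⁻¹] · [kg·m⁻¹·s⁻¹] = kg·m²·s⁻²  ← same
  (E) V·A = J·C⁻¹·A = kg·m²·s⁻³
Only (D) matches kg·m²·s⁻².

(D)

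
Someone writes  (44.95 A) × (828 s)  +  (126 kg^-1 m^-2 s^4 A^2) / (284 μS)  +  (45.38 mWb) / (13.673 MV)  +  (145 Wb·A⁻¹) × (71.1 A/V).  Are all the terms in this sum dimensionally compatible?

In SI base units:
  (44.95 A) × (828 s):  [A] · [s] = s·A
  (126 kg^-1 m^-2 s^4 A^2) / (284 μS):  [kg⁻¹·m⁻²·s⁴·A²] / [kg⁻¹·m⁻²·s³·A²] = s
  (45.38 mWb) / (13.673 MV):  [kg·m²·s⁻²·A⁻¹] / [kg·m²·s⁻³·A⁻¹] = s
  (145 Wb·A⁻¹) × (71.1 A/V):  [kg·m²·s⁻²·A⁻²] · [kg⁻¹·m⁻²·s³·A²] = s
The terms do not share a single dimension (s vs s·A).

No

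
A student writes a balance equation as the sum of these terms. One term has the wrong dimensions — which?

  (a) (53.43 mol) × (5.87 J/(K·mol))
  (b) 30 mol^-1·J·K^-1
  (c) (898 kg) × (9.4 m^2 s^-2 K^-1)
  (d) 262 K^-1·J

Dimensions:
  (a) [mol] · [kg·m²·s⁻²·K⁻¹·mol⁻¹] = kg·m²·s⁻²·K⁻¹
  (b) J·mol⁻¹·K⁻¹ = N·m·mol⁻¹·K⁻¹ = kg·m²·s⁻²·K⁻¹·mol⁻¹
  (c) [kg] · [m²·s⁻²·K⁻¹] = kg·m²·s⁻²·K⁻¹
  (d) J·K⁻¹ = N·m·K⁻¹ = kg·m²·s⁻²·K⁻¹
All reduce to kg·m²·s⁻²·K⁻¹ except (b), which is kg·m²·s⁻²·K⁻¹·mol⁻¹.

(b)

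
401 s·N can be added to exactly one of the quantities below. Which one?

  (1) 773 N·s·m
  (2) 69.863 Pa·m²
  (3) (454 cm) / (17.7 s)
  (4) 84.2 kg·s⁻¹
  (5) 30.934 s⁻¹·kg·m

Reference: N·s = kg·m·s⁻²·s = kg·m·s⁻¹.
Each option:
  (1) N·m·s = kg·m·s⁻²·m·s = kg·m²·s⁻¹
  (2) Pa·m² = N·m⁻²·m² = kg·m·s⁻²
  (3) [m] / [s] = m·s⁻¹
  (4) kg·s⁻¹
  (5) kg·m·s⁻¹  ← same
Only (5) matches kg·m·s⁻¹.

(5)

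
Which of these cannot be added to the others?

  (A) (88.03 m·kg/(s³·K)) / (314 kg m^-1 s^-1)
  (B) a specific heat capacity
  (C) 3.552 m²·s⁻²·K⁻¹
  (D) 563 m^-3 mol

(D)

In SI base units:
  (A) [kg·m·s⁻³·K⁻¹] / [kg·m⁻¹·s⁻¹] = m²·s⁻²·K⁻¹
  (B) [specific heat capacity] = m²·s⁻²·K⁻¹
  (C) m²·s⁻²·K⁻¹
  (D) m⁻³·mol
All reduce to m²·s⁻²·K⁻¹ except (D), which is m⁻³·mol.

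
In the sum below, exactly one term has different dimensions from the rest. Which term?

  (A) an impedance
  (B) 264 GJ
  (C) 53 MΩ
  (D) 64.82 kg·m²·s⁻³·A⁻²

(B)

Reduce each to base SI dimensions:
  (A) [impedance] = kg·m²·s⁻³·A⁻²
  (B) J = N·m = kg·m²·s⁻²
  (C) Ω = V·A⁻¹ = kg·m²·s⁻³·A⁻²
  (D) kg·m²·s⁻³·A⁻²
All reduce to kg·m²·s⁻³·A⁻² except (B), which is kg·m²·s⁻².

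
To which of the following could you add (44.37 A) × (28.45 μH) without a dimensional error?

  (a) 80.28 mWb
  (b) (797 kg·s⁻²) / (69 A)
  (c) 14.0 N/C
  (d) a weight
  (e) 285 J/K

(a)

Reference: [A] · [kg·m²·s⁻²·A⁻²] = kg·m²·s⁻²·A⁻¹.
Each option:
  (a) Wb = V·s = kg·m²·s⁻²·A⁻¹  ← same
  (b) [kg·s⁻²] / [A] = kg·s⁻²·A⁻¹
  (c) N·C⁻¹ = kg·m·s⁻²·(s·A)⁻¹ = kg·m·s⁻³·A⁻¹
  (d) [weight] = kg·m·s⁻²
  (e) J·K⁻¹ = N·m·K⁻¹ = kg·m²·s⁻²·K⁻¹
Only (a) matches kg·m²·s⁻²·A⁻¹.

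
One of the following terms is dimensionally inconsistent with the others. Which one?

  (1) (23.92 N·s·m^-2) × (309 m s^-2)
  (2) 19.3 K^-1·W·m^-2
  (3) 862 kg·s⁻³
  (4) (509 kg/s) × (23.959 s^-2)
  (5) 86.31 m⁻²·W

(2)

Reduce each to base SI dimensions:
  (1) [kg·m⁻¹·s⁻¹] · [m·s⁻²] = kg·s⁻³
  (2) W·m⁻²·K⁻¹ = J·s⁻¹·m⁻²·K⁻¹ = kg·s⁻³·K⁻¹
  (3) kg·s⁻³
  (4) [kg·s⁻¹] · [s⁻²] = kg·s⁻³
  (5) W·m⁻² = J·s⁻¹·m⁻² = kg·s⁻³
All reduce to kg·s⁻³ except (2), which is kg·s⁻³·K⁻¹.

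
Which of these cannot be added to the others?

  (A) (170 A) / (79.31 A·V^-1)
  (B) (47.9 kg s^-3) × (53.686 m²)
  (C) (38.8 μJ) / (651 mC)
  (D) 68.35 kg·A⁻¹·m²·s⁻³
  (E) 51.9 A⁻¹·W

(B)

Expand each in SI base units:
  (A) [A] / [kg⁻¹·m⁻²·s³·A²] = kg·m²·s⁻³·A⁻¹
  (B) [kg·s⁻³] · [m²] = kg·m²·s⁻³
  (C) [kg·m²·s⁻²] / [s·A] = kg·m²·s⁻³·A⁻¹
  (D) kg·m²·s⁻³·A⁻¹
  (E) W·A⁻¹ = J·s⁻¹·A⁻¹ = kg·m²·s⁻³·A⁻¹
All reduce to kg·m²·s⁻³·A⁻¹ except (B), which is kg·m²·s⁻³.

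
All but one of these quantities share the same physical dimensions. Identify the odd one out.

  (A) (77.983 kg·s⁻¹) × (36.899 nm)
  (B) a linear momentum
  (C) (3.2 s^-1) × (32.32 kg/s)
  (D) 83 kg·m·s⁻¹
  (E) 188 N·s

Work out the base dimensions of each:
  (A) [kg·s⁻¹] · [m] = kg·m·s⁻¹
  (B) [linear momentum] = kg·m·s⁻¹
  (C) [s⁻¹] · [kg·s⁻¹] = kg·s⁻²
  (D) kg·m·s⁻¹
  (E) N·s = kg·m·s⁻²·s = kg·m·s⁻¹
All reduce to kg·m·s⁻¹ except (C), which is kg·s⁻².

(C)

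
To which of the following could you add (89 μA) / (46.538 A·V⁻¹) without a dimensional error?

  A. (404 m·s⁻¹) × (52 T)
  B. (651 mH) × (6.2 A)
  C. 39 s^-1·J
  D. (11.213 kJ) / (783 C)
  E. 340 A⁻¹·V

Reference: [A] / [kg⁻¹·m⁻²·s³·A²] = kg·m²·s⁻³·A⁻¹.
Each option:
  A. [m·s⁻¹] · [kg·s⁻²·A⁻¹] = kg·m·s⁻³·A⁻¹
  B. [kg·m²·s⁻²·A⁻²] · [A] = kg·m²·s⁻²·A⁻¹
  C. J·s⁻¹ = N·m·s⁻¹ = kg·m²·s⁻³
  D. [kg·m²·s⁻²] / [s·A] = kg·m²·s⁻³·A⁻¹  ← same
  E. V·A⁻¹ = J·C⁻¹·A⁻¹ = kg·m²·s⁻³·A⁻²
Only D. matches kg·m²·s⁻³·A⁻¹.

D.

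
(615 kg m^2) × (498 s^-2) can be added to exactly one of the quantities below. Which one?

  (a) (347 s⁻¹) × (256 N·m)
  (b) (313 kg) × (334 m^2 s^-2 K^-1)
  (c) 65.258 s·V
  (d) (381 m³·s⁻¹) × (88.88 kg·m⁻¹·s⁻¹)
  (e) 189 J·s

(d)

Reference: [kg·m²] · [s⁻²] = kg·m²·s⁻².
Each option:
  (a) [s⁻¹] · [kg·m²·s⁻²] = kg·m²·s⁻³
  (b) [kg] · [m²·s⁻²·K⁻¹] = kg·m²·s⁻²·K⁻¹
  (c) V·s = J·C⁻¹·s = kg·m²·s⁻²·A⁻¹
  (d) [m³·s⁻¹] · [kg·m⁻¹·s⁻¹] = kg·m²·s⁻²  ← same
  (e) J·s = N·m·s = kg·m²·s⁻¹
Only (d) matches kg·m²·s⁻².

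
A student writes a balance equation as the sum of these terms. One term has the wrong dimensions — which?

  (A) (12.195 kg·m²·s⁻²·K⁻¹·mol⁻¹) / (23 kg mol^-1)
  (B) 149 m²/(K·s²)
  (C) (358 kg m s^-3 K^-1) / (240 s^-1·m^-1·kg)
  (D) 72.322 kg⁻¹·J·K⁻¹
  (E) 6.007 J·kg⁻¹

(E)

Work out the base dimensions of each:
  (A) [kg·m²·s⁻²·K⁻¹·mol⁻¹] / [kg·mol⁻¹] = m²·s⁻²·K⁻¹
  (B) m²·s⁻²·K⁻¹
  (C) [kg·m·s⁻³·K⁻¹] / [kg·m⁻¹·s⁻¹] = m²·s⁻²·K⁻¹
  (D) J·kg⁻¹·K⁻¹ = N·m·kg⁻¹·K⁻¹ = m²·s⁻²·K⁻¹
  (E) J·kg⁻¹ = N·m·kg⁻¹ = m²·s⁻²
All reduce to m²·s⁻²·K⁻¹ except (E), which is m²·s⁻².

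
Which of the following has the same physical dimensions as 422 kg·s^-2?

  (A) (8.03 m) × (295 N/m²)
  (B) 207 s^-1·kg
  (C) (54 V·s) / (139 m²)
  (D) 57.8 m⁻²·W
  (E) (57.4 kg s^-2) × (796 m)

(A)

Reference: kg·s⁻².
Each option:
  (A) [m] · [kg·m⁻¹·s⁻²] = kg·s⁻²  ← same
  (B) kg·s⁻¹
  (C) [kg·m²·s⁻²·A⁻¹] / [m²] = kg·s⁻²·A⁻¹
  (D) W·m⁻² = J·s⁻¹·m⁻² = kg·s⁻³
  (E) [kg·s⁻²] · [m] = kg·m·s⁻²
Only (A) matches kg·s⁻².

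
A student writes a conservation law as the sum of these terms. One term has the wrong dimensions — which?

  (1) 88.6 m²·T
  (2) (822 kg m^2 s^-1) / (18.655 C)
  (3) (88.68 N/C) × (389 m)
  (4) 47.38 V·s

(3)

Reduce each to base SI dimensions:
  (1) T·m² = Wb·m⁻²·m² = kg·m²·s⁻²·A⁻¹
  (2) [kg·m²·s⁻¹] / [s·A] = kg·m²·s⁻²·A⁻¹
  (3) [kg·m·s⁻³·A⁻¹] · [m] = kg·m²·s⁻³·A⁻¹
  (4) V·s = J·C⁻¹·s = kg·m²·s⁻²·A⁻¹
All reduce to kg·m²·s⁻²·A⁻¹ except (3), which is kg·m²·s⁻³·A⁻¹.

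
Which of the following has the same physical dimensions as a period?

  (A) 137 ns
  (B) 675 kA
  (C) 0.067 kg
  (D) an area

(A)

Reference: [period] = s.
Each option:
  (A) s  ← same
  (B) A
  (C) kg
  (D) [area] = m²
Only (A) matches s.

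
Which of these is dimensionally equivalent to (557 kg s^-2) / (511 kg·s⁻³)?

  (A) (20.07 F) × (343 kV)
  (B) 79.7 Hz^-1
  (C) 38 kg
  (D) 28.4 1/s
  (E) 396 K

(B)

Reference: [kg·s⁻²] / [kg·s⁻³] = s.
Each option:
  (A) [kg⁻¹·m⁻²·s⁴·A²] · [kg·m²·s⁻³·A⁻¹] = s·A
  (B) Hz⁻¹ = (s⁻¹)⁻¹ = s  ← same
  (C) kg
  (D) s⁻¹
  (E) K
Only (B) matches s.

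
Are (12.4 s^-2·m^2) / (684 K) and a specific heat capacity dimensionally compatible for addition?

Yes

Reduce each to base SI dimensions:
  (12.4 s^-2·m^2) / (684 K):  [m²·s⁻²] / [K] = m²·s⁻²·K⁻¹
  a specific heat capacity:  [specific heat capacity] = m²·s⁻²·K⁻¹
Both are m²·s⁻²·K⁻¹, so they have the same dimensions and can be added.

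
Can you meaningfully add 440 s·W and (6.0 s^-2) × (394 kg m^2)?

Expand each in SI base units:
  440 s·W:  W·s = J·s⁻¹·s = kg·m²·s⁻²
  (6.0 s^-2) × (394 kg m^2):  [s⁻²] · [kg·m²] = kg·m²·s⁻²
Both are kg·m²·s⁻², so they have the same dimensions and can be added.

Yes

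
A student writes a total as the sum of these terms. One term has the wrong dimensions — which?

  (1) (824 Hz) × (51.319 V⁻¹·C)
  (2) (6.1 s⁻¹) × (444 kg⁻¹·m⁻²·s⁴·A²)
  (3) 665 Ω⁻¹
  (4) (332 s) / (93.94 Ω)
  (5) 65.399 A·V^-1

(4)

Work out the base dimensions of each:
  (1) [s⁻¹] · [kg⁻¹·m⁻²·s⁴·A²] = kg⁻¹·m⁻²·s³·A²
  (2) [s⁻¹] · [kg⁻¹·m⁻²·s⁴·A²] = kg⁻¹·m⁻²·s³·A²
  (3) Ω⁻¹ = (V·A⁻¹)⁻¹ = kg⁻¹·m⁻²·s³·A²
  (4) [s] / [kg·m²·s⁻³·A⁻²] = kg⁻¹·m⁻²·s⁴·A²
  (5) A·V⁻¹ = A·(J·C⁻¹)⁻¹ = kg⁻¹·m⁻²·s³·A²
All reduce to kg⁻¹·m⁻²·s³·A² except (4), which is kg⁻¹·m⁻²·s⁴·A².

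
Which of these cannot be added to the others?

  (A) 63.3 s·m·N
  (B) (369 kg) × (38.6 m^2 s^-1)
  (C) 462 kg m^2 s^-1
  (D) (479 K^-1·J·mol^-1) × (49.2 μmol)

(D)

Dimensions:
  (A) N·m·s = kg·m·s⁻²·m·s = kg·m²·s⁻¹
  (B) [kg] · [m²·s⁻¹] = kg·m²·s⁻¹
  (C) kg·m²·s⁻¹
  (D) [kg·m²·s⁻²·K⁻¹·mol⁻¹] · [mol] = kg·m²·s⁻²·K⁻¹
All reduce to kg·m²·s⁻¹ except (D), which is kg·m²·s⁻²·K⁻¹.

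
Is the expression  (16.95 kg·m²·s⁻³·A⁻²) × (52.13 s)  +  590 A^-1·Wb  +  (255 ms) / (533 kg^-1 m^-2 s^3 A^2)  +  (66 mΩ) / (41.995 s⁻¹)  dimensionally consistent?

Yes

Dimensions:
  (16.95 kg·m²·s⁻³·A⁻²) × (52.13 s):  [kg·m²·s⁻³·A⁻²] · [s] = kg·m²·s⁻²·A⁻²
  590 A^-1·Wb:  Wb·A⁻¹ = V·s·A⁻¹ = kg·m²·s⁻²·A⁻²
  (255 ms) / (533 kg^-1 m^-2 s^3 A^2):  [s] / [kg⁻¹·m⁻²·s³·A²] = kg·m²·s⁻²·A⁻²
  (66 mΩ) / (41.995 s⁻¹):  [kg·m²·s⁻³·A⁻²] / [s⁻¹] = kg·m²·s⁻²·A⁻²
Every term reduces to kg·m²·s⁻²·A⁻².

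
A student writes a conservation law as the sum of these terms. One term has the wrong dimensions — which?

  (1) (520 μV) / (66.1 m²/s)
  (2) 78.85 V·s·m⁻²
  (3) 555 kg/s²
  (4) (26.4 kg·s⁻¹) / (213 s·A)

(3)

Dimensions:
  (1) [kg·m²·s⁻³·A⁻¹] / [m²·s⁻¹] = kg·s⁻²·A⁻¹
  (2) V·s·m⁻² = J·C⁻¹·s·m⁻² = kg·s⁻²·A⁻¹
  (3) kg·s⁻²
  (4) [kg·s⁻¹] / [s·A] = kg·s⁻²·A⁻¹
All reduce to kg·s⁻²·A⁻¹ except (3), which is kg·s⁻².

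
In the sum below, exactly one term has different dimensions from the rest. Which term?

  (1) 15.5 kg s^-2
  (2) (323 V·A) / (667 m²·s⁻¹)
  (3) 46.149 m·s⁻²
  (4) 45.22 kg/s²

(3)

Dimensions:
  (1) kg·s⁻²
  (2) [kg·m²·s⁻³] / [m²·s⁻¹] = kg·s⁻²
  (3) m·s⁻²
  (4) kg·s⁻²
All reduce to kg·s⁻² except (3), which is m·s⁻².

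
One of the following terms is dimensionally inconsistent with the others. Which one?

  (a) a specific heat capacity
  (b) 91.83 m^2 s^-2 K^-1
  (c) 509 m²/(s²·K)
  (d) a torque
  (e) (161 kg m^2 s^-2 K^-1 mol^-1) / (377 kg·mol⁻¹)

Work out the base dimensions of each:
  (a) [specific heat capacity] = m²·s⁻²·K⁻¹
  (b) m²·s⁻²·K⁻¹
  (c) m²·s⁻²·K⁻¹
  (d) [torque] = kg·m²·s⁻²
  (e) [kg·m²·s⁻²·K⁻¹·mol⁻¹] / [kg·mol⁻¹] = m²·s⁻²·K⁻¹
All reduce to m²·s⁻²·K⁻¹ except (d), which is kg·m²·s⁻².

(d)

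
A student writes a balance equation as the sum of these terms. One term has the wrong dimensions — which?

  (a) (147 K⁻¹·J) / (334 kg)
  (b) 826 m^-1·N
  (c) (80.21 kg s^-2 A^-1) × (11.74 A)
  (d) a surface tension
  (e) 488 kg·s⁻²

(a)

Dimensions:
  (a) [kg·m²·s⁻²·K⁻¹] / [kg] = m²·s⁻²·K⁻¹
  (b) N·m⁻¹ = kg·m·s⁻²·m⁻¹ = kg·s⁻²
  (c) [kg·s⁻²·A⁻¹] · [A] = kg·s⁻²
  (d) [surface tension] = kg·s⁻²
  (e) kg·s⁻²
All reduce to kg·s⁻² except (a), which is m²·s⁻²·K⁻¹.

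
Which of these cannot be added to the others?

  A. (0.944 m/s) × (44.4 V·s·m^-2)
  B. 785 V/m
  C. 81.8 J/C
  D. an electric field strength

C.

Expand each in SI base units:
  A. [m·s⁻¹] · [kg·s⁻²·A⁻¹] = kg·m·s⁻³·A⁻¹
  B. V·m⁻¹ = J·C⁻¹·m⁻¹ = kg·m·s⁻³·A⁻¹
  C. J·C⁻¹ = N·m·(s·A)⁻¹ = kg·m²·s⁻³·A⁻¹
  D. [electric field strength] = kg·m·s⁻³·A⁻¹
All reduce to kg·m·s⁻³·A⁻¹ except C., which is kg·m²·s⁻³·A⁻¹.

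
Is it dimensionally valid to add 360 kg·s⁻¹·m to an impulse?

Reduce each to base SI dimensions:
  360 kg·s⁻¹·m:  kg·m·s⁻¹
  an impulse:  [impulse] = kg·m·s⁻¹
Both are kg·m·s⁻¹, so they have the same dimensions and can be added.

Yes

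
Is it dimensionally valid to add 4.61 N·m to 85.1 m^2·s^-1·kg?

No

Dimensions:
  4.61 N·m:  N·m = kg·m·s⁻²·m = kg·m²·s⁻²
  85.1 m^2·s^-1·kg:  kg·m²·s⁻¹
kg·m²·s⁻² ≠ kg·m²·s⁻¹, so they cannot be added.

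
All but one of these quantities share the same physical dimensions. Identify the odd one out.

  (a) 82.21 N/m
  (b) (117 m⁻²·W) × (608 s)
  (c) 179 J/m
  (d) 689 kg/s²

(c)

Expand each in SI base units:
  (a) N·m⁻¹ = kg·m·s⁻²·m⁻¹ = kg·s⁻²
  (b) [kg·s⁻³] · [s] = kg·s⁻²
  (c) J·m⁻¹ = N·m·m⁻¹ = kg·m·s⁻²
  (d) kg·s⁻²
All reduce to kg·s⁻² except (c), which is kg·m·s⁻².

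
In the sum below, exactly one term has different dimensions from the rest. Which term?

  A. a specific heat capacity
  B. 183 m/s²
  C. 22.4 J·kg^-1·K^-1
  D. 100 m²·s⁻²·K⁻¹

Work out the base dimensions of each:
  A. [specific heat capacity] = m²·s⁻²·K⁻¹
  B. m·s⁻²
  C. J·kg⁻¹·K⁻¹ = N·m·kg⁻¹·K⁻¹ = m²·s⁻²·K⁻¹
  D. m²·s⁻²·K⁻¹
All reduce to m²·s⁻²·K⁻¹ except B., which is m·s⁻².

B.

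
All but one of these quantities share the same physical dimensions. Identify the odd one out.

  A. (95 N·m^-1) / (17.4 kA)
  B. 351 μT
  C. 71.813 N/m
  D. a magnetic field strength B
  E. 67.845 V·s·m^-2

C.

Reduce each to base SI dimensions:
  A. [kg·s⁻²] / [A] = kg·s⁻²·A⁻¹
  B. T = Wb·m⁻² = kg·s⁻²·A⁻¹
  C. N·m⁻¹ = kg·m·s⁻²·m⁻¹ = kg·s⁻²
  D. [magnetic field strength B] = kg·s⁻²·A⁻¹
  E. V·s·m⁻² = J·C⁻¹·s·m⁻² = kg·s⁻²·A⁻¹
All reduce to kg·s⁻²·A⁻¹ except C., which is kg·s⁻².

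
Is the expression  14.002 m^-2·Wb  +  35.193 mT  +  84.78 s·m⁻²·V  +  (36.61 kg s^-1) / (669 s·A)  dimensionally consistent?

In SI base units:
  14.002 m^-2·Wb:  Wb·m⁻² = V·s·m⁻² = kg·s⁻²·A⁻¹
  35.193 mT:  T = Wb·m⁻² = kg·s⁻²·A⁻¹
  84.78 s·m⁻²·V:  V·s·m⁻² = J·C⁻¹·s·m⁻² = kg·s⁻²·A⁻¹
  (36.61 kg s^-1) / (669 s·A):  [kg·s⁻¹] / [s·A] = kg·s⁻²·A⁻¹
Every term reduces to kg·s⁻²·A⁻¹.

Yes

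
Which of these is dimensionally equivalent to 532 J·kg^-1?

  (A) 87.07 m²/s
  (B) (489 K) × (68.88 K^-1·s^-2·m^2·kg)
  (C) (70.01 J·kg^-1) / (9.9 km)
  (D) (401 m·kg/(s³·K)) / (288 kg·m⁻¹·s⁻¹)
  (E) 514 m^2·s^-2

Reference: J·kg⁻¹ = N·m·kg⁻¹ = m²·s⁻².
Each option:
  (A) m²·s⁻¹
  (B) [K] · [kg·m²·s⁻²·K⁻¹] = kg·m²·s⁻²
  (C) [m²·s⁻²] / [m] = m·s⁻²
  (D) [kg·m·s⁻³·K⁻¹] / [kg·m⁻¹·s⁻¹] = m²·s⁻²·K⁻¹
  (E) m²·s⁻²  ← same
Only (E) matches m²·s⁻².

(E)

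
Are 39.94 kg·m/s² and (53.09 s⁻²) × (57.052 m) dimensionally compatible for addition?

No

Expand each in SI base units:
  39.94 kg·m/s²:  kg·m·s⁻²
  (53.09 s⁻²) × (57.052 m):  [s⁻²] · [m] = m·s⁻²
kg·m·s⁻² ≠ m·s⁻², so they cannot be added.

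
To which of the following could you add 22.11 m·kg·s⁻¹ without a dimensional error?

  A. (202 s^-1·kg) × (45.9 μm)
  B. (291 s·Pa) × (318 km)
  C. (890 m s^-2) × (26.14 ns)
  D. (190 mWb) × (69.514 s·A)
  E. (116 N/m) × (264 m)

A.

Reference: kg·m·s⁻¹.
Each option:
  A. [kg·s⁻¹] · [m] = kg·m·s⁻¹  ← same
  B. [kg·m⁻¹·s⁻¹] · [m] = kg·s⁻¹
  C. [m·s⁻²] · [s] = m·s⁻¹
  D. [kg·m²·s⁻²·A⁻¹] · [s·A] = kg·m²·s⁻¹
  E. [kg·s⁻²] · [m] = kg·m·s⁻²
Only A. matches kg·m·s⁻¹.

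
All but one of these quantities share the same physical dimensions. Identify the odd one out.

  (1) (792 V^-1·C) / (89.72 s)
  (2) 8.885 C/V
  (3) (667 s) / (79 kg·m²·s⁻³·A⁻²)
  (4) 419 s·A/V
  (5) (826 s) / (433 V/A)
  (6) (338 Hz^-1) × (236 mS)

Work out the base dimensions of each:
  (1) [kg⁻¹·m⁻²·s⁴·A²] / [s] = kg⁻¹·m⁻²·s³·A²
  (2) C·V⁻¹ = s·A·(J·C⁻¹)⁻¹ = kg⁻¹·m⁻²·s⁴·A²
  (3) [s] / [kg·m²·s⁻³·A⁻²] = kg⁻¹·m⁻²·s⁴·A²
  (4) A·s·V⁻¹ = A·s·(J·C⁻¹)⁻¹ = kg⁻¹·m⁻²·s⁴·A²
  (5) [s] / [kg·m²·s⁻³·A⁻²] = kg⁻¹·m⁻²·s⁴·A²
  (6) [s] · [kg⁻¹·m⁻²·s³·A²] = kg⁻¹·m⁻²·s⁴·A²
All reduce to kg⁻¹·m⁻²·s⁴·A² except (1), which is kg⁻¹·m⁻²·s³·A².

(1)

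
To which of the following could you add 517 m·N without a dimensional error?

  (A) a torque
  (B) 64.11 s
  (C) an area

(A)

Reference: N·m = kg·m·s⁻²·m = kg·m²·s⁻².
Each option:
  (A) [torque] = kg·m²·s⁻²  ← same
  (B) s
  (C) [area] = m²
Only (A) matches kg·m²·s⁻².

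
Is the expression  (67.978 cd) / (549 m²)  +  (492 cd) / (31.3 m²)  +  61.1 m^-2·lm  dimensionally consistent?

Yes

In SI base units:
  (67.978 cd) / (549 m²):  [cd] / [m²] = m⁻²·cd
  (492 cd) / (31.3 m²):  [cd] / [m²] = m⁻²·cd
  61.1 m^-2·lm:  lm·m⁻² = cd·m⁻² = m⁻²·cd
Every term reduces to m⁻²·cd.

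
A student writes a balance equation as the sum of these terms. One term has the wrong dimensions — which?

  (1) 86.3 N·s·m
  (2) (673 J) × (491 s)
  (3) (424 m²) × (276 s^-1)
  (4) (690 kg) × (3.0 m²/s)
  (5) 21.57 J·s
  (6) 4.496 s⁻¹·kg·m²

In SI base units:
  (1) N·m·s = kg·m·s⁻²·m·s = kg·m²·s⁻¹
  (2) [kg·m²·s⁻²] · [s] = kg·m²·s⁻¹
  (3) [m²] · [s⁻¹] = m²·s⁻¹
  (4) [kg] · [m²·s⁻¹] = kg·m²·s⁻¹
  (5) J·s = N·m·s = kg·m²·s⁻¹
  (6) kg·m²·s⁻¹
All reduce to kg·m²·s⁻¹ except (3), which is m²·s⁻¹.

(3)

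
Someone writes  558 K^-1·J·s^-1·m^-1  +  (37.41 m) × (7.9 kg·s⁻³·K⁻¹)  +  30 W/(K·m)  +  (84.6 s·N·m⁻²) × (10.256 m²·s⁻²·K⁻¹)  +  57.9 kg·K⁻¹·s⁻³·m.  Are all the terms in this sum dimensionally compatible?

Work out the base dimensions of each:
  558 K^-1·J·s^-1·m^-1:  J·s⁻¹·m⁻¹·K⁻¹ = N·m·s⁻¹·m⁻¹·K⁻¹ = kg·m·s⁻³·K⁻¹
  (37.41 m) × (7.9 kg·s⁻³·K⁻¹):  [m] · [kg·s⁻³·K⁻¹] = kg·m·s⁻³·K⁻¹
  30 W/(K·m):  W·m⁻¹·K⁻¹ = J·s⁻¹·m⁻¹·K⁻¹ = kg·m·s⁻³·K⁻¹
  (84.6 s·N·m⁻²) × (10.256 m²·s⁻²·K⁻¹):  [kg·m⁻¹·s⁻¹] · [m²·s⁻²·K⁻¹] = kg·m·s⁻³·K⁻¹
  57.9 kg·K⁻¹·s⁻³·m:  kg·m·s⁻³·K⁻¹
Every term reduces to kg·m·s⁻³·K⁻¹.

Yes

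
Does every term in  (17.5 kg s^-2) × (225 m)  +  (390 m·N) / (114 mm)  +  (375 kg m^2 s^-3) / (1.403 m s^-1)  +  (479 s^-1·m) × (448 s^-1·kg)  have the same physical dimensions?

In SI base units:
  (17.5 kg s^-2) × (225 m):  [kg·s⁻²] · [m] = kg·m·s⁻²
  (390 m·N) / (114 mm):  [kg·m²·s⁻²] / [m] = kg·m·s⁻²
  (375 kg m^2 s^-3) / (1.403 m s^-1):  [kg·m²·s⁻³] / [m·s⁻¹] = kg·m·s⁻²
  (479 s^-1·m) × (448 s^-1·kg):  [m·s⁻¹] · [kg·s⁻¹] = kg·m·s⁻²
Every term reduces to kg·m·s⁻².

Yes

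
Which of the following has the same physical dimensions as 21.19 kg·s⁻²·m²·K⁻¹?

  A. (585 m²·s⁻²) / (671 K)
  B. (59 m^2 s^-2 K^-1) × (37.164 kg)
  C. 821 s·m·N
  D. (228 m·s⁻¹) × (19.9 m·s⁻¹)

Reference: kg·m²·s⁻²·K⁻¹.
Each option:
  A. [m²·s⁻²] / [K] = m²·s⁻²·K⁻¹
  B. [m²·s⁻²·K⁻¹] · [kg] = kg·m²·s⁻²·K⁻¹  ← same
  C. N·m·s = kg·m·s⁻²·m·s = kg·m²·s⁻¹
  D. [m·s⁻¹] · [m·s⁻¹] = m²·s⁻²
Only B. matches kg·m²·s⁻²·K⁻¹.

B.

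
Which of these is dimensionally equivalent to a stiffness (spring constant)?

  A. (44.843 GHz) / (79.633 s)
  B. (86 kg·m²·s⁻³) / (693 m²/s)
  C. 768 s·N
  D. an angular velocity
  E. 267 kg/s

B.

Reference: [stiffness (spring constant)] = kg·s⁻².
Each option:
  A. [s⁻¹] / [s] = s⁻²
  B. [kg·m²·s⁻³] / [m²·s⁻¹] = kg·s⁻²  ← same
  C. N·s = kg·m·s⁻²·s = kg·m·s⁻¹
  D. [angular velocity] = s⁻¹
  E. kg·s⁻¹
Only B. matches kg·s⁻².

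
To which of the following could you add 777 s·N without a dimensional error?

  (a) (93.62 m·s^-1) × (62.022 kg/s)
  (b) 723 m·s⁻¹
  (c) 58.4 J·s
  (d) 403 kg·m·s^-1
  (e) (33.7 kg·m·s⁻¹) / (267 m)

Reference: N·s = kg·m·s⁻²·s = kg·m·s⁻¹.
Each option:
  (a) [m·s⁻¹] · [kg·s⁻¹] = kg·m·s⁻²
  (b) m·s⁻¹
  (c) J·s = N·m·s = kg·m²·s⁻¹
  (d) kg·m·s⁻¹  ← same
  (e) [kg·m·s⁻¹] / [m] = kg·s⁻¹
Only (d) matches kg·m·s⁻¹.

(d)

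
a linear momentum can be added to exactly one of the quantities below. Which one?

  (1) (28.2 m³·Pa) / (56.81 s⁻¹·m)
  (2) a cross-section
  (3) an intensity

Reference: [linear momentum] = kg·m·s⁻¹.
Each option:
  (1) [kg·m²·s⁻²] / [m·s⁻¹] = kg·m·s⁻¹  ← same
  (2) [cross-section] = m²
  (3) [intensity] = kg·s⁻³
Only (1) matches kg·m·s⁻¹.

(1)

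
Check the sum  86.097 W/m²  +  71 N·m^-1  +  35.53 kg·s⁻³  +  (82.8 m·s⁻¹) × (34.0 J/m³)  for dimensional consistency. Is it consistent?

No

Work out the base dimensions of each:
  86.097 W/m²:  W·m⁻² = J·s⁻¹·m⁻² = kg·s⁻³
  71 N·m^-1:  N·m⁻¹ = kg·m·s⁻²·m⁻¹ = kg·s⁻²
  35.53 kg·s⁻³:  kg·s⁻³
  (82.8 m·s⁻¹) × (34.0 J/m³):  [m·s⁻¹] · [kg·m⁻¹·s⁻²] = kg·s⁻³
The terms do not share a single dimension (kg·s⁻² vs kg·s⁻³).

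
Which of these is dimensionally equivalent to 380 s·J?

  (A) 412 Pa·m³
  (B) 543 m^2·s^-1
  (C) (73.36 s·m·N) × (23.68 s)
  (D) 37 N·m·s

(D)

Reference: J·s = N·m·s = kg·m²·s⁻¹.
Each option:
  (A) Pa·m³ = N·m⁻²·m³ = kg·m²·s⁻²
  (B) m²·s⁻¹
  (C) [kg·m²·s⁻¹] · [s] = kg·m²
  (D) N·m·s = kg·m·s⁻²·m·s = kg·m²·s⁻¹  ← same
Only (D) matches kg·m²·s⁻¹.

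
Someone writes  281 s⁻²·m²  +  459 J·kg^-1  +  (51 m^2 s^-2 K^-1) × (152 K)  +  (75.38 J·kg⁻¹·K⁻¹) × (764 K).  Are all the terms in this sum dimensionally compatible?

Expand each in SI base units:
  281 s⁻²·m²:  m²·s⁻²
  459 J·kg^-1:  J·kg⁻¹ = N·m·kg⁻¹ = m²·s⁻²
  (51 m^2 s^-2 K^-1) × (152 K):  [m²·s⁻²·K⁻¹] · [K] = m²·s⁻²
  (75.38 J·kg⁻¹·K⁻¹) × (764 K):  [m²·s⁻²·K⁻¹] · [K] = m²·s⁻²
Every term reduces to m²·s⁻².

Yes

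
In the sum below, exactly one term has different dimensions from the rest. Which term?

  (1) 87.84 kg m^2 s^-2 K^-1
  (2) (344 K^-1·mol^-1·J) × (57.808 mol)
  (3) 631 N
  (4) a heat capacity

Dimensions:
  (1) kg·m²·s⁻²·K⁻¹
  (2) [kg·m²·s⁻²·K⁻¹·mol⁻¹] · [mol] = kg·m²·s⁻²·K⁻¹
  (3) N = kg·m·s⁻²
  (4) [heat capacity] = kg·m²·s⁻²·K⁻¹
All reduce to kg·m²·s⁻²·K⁻¹ except (3), which is kg·m·s⁻².

(3)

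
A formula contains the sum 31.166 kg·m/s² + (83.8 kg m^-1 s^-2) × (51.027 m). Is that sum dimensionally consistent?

Expand each in SI base units:
  31.166 kg·m/s²:  kg·m·s⁻²
  (83.8 kg m^-1 s^-2) × (51.027 m):  [kg·m⁻¹·s⁻²] · [m] = kg·s⁻²
kg·m·s⁻² ≠ kg·s⁻², so they cannot be added.

No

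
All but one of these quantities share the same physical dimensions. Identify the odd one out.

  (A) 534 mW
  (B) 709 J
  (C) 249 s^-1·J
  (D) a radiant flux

Dimensions:
  (A) W = J·s⁻¹ = kg·m²·s⁻³
  (B) J = N·m = kg·m²·s⁻²
  (C) J·s⁻¹ = N·m·s⁻¹ = kg·m²·s⁻³
  (D) [radiant flux] = kg·m²·s⁻³
All reduce to kg·m²·s⁻³ except (B), which is kg·m²·s⁻².

(B)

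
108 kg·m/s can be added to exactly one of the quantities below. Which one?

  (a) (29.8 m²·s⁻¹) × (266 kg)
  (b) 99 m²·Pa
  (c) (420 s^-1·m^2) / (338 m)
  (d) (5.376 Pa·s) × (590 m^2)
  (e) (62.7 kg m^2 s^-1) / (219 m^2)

Reference: kg·m·s⁻¹.
Each option:
  (a) [m²·s⁻¹] · [kg] = kg·m²·s⁻¹
  (b) Pa·m² = N·m⁻²·m² = kg·m·s⁻²
  (c) [m²·s⁻¹] / [m] = m·s⁻¹
  (d) [kg·m⁻¹·s⁻¹] · [m²] = kg·m·s⁻¹  ← same
  (e) [kg·m²·s⁻¹] / [m²] = kg·s⁻¹
Only (d) matches kg·m·s⁻¹.

(d)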